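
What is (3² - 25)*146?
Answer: -2336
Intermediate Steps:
(3² - 25)*146 = (9 - 25)*146 = -16*146 = -2336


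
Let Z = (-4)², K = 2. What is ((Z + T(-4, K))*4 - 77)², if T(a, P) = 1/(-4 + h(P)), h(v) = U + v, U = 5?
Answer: 1225/9 ≈ 136.11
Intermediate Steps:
h(v) = 5 + v
Z = 16
T(a, P) = 1/(1 + P) (T(a, P) = 1/(-4 + (5 + P)) = 1/(1 + P))
((Z + T(-4, K))*4 - 77)² = ((16 + 1/(1 + 2))*4 - 77)² = ((16 + 1/3)*4 - 77)² = ((16 + ⅓)*4 - 77)² = ((49/3)*4 - 77)² = (196/3 - 77)² = (-35/3)² = 1225/9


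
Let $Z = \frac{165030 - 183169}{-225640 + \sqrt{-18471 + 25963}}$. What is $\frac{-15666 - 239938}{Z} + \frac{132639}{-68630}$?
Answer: $- \frac{3958202418551621}{1244879570} + \frac{511208 \sqrt{1873}}{18139} \approx -3.1784 \cdot 10^{6}$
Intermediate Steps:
$Z = - \frac{18139}{-225640 + 2 \sqrt{1873}}$ ($Z = - \frac{18139}{-225640 + \sqrt{7492}} = - \frac{18139}{-225640 + 2 \sqrt{1873}} \approx 0.08042$)
$\frac{-15666 - 239938}{Z} + \frac{132639}{-68630} = \frac{-15666 - 239938}{\frac{1023220990}{12728350527} + \frac{18139 \sqrt{1873}}{25456701054}} + \frac{132639}{-68630} = \frac{-15666 - 239938}{\frac{1023220990}{12728350527} + \frac{18139 \sqrt{1873}}{25456701054}} + 132639 \left(- \frac{1}{68630}\right) = - \frac{255604}{\frac{1023220990}{12728350527} + \frac{18139 \sqrt{1873}}{25456701054}} - \frac{132639}{68630} = - \frac{132639}{68630} - \frac{255604}{\frac{1023220990}{12728350527} + \frac{18139 \sqrt{1873}}{25456701054}}$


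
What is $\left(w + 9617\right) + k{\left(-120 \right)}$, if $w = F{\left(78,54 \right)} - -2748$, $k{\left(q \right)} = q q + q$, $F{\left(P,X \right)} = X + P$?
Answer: $26777$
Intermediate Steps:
$F{\left(P,X \right)} = P + X$
$k{\left(q \right)} = q + q^{2}$ ($k{\left(q \right)} = q^{2} + q = q + q^{2}$)
$w = 2880$ ($w = \left(78 + 54\right) - -2748 = 132 + 2748 = 2880$)
$\left(w + 9617\right) + k{\left(-120 \right)} = \left(2880 + 9617\right) - 120 \left(1 - 120\right) = 12497 - -14280 = 12497 + 14280 = 26777$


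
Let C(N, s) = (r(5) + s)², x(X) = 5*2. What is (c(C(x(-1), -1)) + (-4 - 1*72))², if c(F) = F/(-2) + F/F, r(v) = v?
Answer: 6889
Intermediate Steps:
x(X) = 10
C(N, s) = (5 + s)²
c(F) = 1 - F/2 (c(F) = F*(-½) + 1 = -F/2 + 1 = 1 - F/2)
(c(C(x(-1), -1)) + (-4 - 1*72))² = ((1 - (5 - 1)²/2) + (-4 - 1*72))² = ((1 - ½*4²) + (-4 - 72))² = ((1 - ½*16) - 76)² = ((1 - 8) - 76)² = (-7 - 76)² = (-83)² = 6889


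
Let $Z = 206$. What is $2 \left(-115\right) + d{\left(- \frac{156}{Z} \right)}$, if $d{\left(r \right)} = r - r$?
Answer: $-230$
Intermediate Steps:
$d{\left(r \right)} = 0$
$2 \left(-115\right) + d{\left(- \frac{156}{Z} \right)} = 2 \left(-115\right) + 0 = -230 + 0 = -230$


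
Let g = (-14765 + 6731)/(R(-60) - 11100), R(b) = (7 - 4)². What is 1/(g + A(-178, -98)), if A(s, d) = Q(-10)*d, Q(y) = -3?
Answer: 3697/1089596 ≈ 0.0033930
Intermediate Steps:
R(b) = 9 (R(b) = 3² = 9)
A(s, d) = -3*d
g = 2678/3697 (g = (-14765 + 6731)/(9 - 11100) = -8034/(-11091) = -8034*(-1/11091) = 2678/3697 ≈ 0.72437)
1/(g + A(-178, -98)) = 1/(2678/3697 - 3*(-98)) = 1/(2678/3697 + 294) = 1/(1089596/3697) = 3697/1089596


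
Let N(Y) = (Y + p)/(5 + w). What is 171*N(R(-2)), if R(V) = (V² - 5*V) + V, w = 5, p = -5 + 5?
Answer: 1026/5 ≈ 205.20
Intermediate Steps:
p = 0
R(V) = V² - 4*V
N(Y) = Y/10 (N(Y) = (Y + 0)/(5 + 5) = Y/10)
171*N(R(-2)) = 171*((-2*(-4 - 2))/10) = 171*((-2*(-6))/10) = 171*((⅒)*12) = 171*(6/5) = 1026/5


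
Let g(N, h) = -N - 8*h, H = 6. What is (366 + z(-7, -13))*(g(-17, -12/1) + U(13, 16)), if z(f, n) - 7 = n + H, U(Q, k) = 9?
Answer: 44652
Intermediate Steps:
z(f, n) = 13 + n (z(f, n) = 7 + (n + 6) = 7 + (6 + n) = 13 + n)
(366 + z(-7, -13))*(g(-17, -12/1) + U(13, 16)) = (366 + (13 - 13))*((-1*(-17) - (-96)/1) + 9) = (366 + 0)*((17 - (-96)) + 9) = 366*((17 - 8*(-12)) + 9) = 366*((17 + 96) + 9) = 366*(113 + 9) = 366*122 = 44652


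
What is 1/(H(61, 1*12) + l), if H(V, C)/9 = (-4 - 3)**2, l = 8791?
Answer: 1/9232 ≈ 0.00010832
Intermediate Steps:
H(V, C) = 441 (H(V, C) = 9*(-4 - 3)**2 = 9*(-7)**2 = 9*49 = 441)
1/(H(61, 1*12) + l) = 1/(441 + 8791) = 1/9232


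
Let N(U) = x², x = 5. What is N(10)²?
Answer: 625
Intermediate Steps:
N(U) = 25 (N(U) = 5² = 25)
N(10)² = 25² = 625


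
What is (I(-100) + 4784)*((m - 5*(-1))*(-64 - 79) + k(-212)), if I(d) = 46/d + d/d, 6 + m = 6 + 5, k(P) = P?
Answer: -196405367/25 ≈ -7.8562e+6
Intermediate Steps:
m = 5 (m = -6 + (6 + 5) = -6 + 11 = 5)
I(d) = 1 + 46/d (I(d) = 46/d + 1 = 1 + 46/d)
(I(-100) + 4784)*((m - 5*(-1))*(-64 - 79) + k(-212)) = ((46 - 100)/(-100) + 4784)*((5 - 5*(-1))*(-64 - 79) - 212) = (-1/100*(-54) + 4784)*((5 + 5)*(-143) - 212) = (27/50 + 4784)*(10*(-143) - 212) = 239227*(-1430 - 212)/50 = (239227/50)*(-1642) = -196405367/25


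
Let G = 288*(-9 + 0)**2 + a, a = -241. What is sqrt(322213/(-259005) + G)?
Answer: sqrt(1548675388129110)/259005 ≈ 151.94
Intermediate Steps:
G = 23087 (G = 288*(-9 + 0)**2 - 241 = 288*(-9)**2 - 241 = 288*81 - 241 = 23328 - 241 = 23087)
sqrt(322213/(-259005) + G) = sqrt(322213/(-259005) + 23087) = sqrt(322213*(-1/259005) + 23087) = sqrt(-322213/259005 + 23087) = sqrt(5979326222/259005) = sqrt(1548675388129110)/259005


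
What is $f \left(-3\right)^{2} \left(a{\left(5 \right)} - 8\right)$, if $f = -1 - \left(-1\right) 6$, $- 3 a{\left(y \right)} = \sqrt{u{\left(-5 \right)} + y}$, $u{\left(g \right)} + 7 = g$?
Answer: $-360 - 15 i \sqrt{7} \approx -360.0 - 39.686 i$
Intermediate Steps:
$u{\left(g \right)} = -7 + g$
$a{\left(y \right)} = - \frac{\sqrt{-12 + y}}{3}$ ($a{\left(y \right)} = - \frac{\sqrt{\left(-7 - 5\right) + y}}{3} = - \frac{\sqrt{-12 + y}}{3}$)
$f = 5$ ($f = -1 - -6 = -1 + 6 = 5$)
$f \left(-3\right)^{2} \left(a{\left(5 \right)} - 8\right) = 5 \left(-3\right)^{2} \left(- \frac{\sqrt{-12 + 5}}{3} - 8\right) = 5 \cdot 9 \left(- \frac{\sqrt{-7}}{3} - 8\right) = 45 \left(- \frac{i \sqrt{7}}{3} - 8\right) = 45 \left(-8 - \frac{i \sqrt{7}}{3}\right) = -360 - 15 i \sqrt{7}$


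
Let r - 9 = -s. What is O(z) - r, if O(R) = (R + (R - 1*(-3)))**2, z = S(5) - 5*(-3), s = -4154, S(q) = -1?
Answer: -3202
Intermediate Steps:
z = 14 (z = -1 - 5*(-3) = -1 + 15 = 14)
O(R) = (3 + 2*R)**2 (O(R) = (R + (R + 3))**2 = (R + (3 + R))**2 = (3 + 2*R)**2)
r = 4163 (r = 9 - 1*(-4154) = 9 + 4154 = 4163)
O(z) - r = (3 + 2*14)**2 - 1*4163 = (3 + 28)**2 - 4163 = 31**2 - 4163 = 961 - 4163 = -3202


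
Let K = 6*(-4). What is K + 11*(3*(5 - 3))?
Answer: 42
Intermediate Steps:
K = -24
K + 11*(3*(5 - 3)) = -24 + 11*(3*(5 - 3)) = -24 + 11*(3*2) = -24 + 11*6 = -24 + 66 = 42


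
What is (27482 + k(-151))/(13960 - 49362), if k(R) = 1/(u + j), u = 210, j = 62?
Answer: -7475105/9629344 ≈ -0.77628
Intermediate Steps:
k(R) = 1/272 (k(R) = 1/(210 + 62) = 1/272)
(27482 + k(-151))/(13960 - 49362) = (27482 + 1/272)/(13960 - 49362) = (7475105/272)/(-35402) = (7475105/272)*(-1/35402) = -7475105/9629344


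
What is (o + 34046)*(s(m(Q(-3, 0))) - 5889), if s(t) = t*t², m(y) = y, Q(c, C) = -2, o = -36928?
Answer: 16995154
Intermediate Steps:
s(t) = t³
(o + 34046)*(s(m(Q(-3, 0))) - 5889) = (-36928 + 34046)*((-2)³ - 5889) = -2882*(-8 - 5889) = -2882*(-5897) = 16995154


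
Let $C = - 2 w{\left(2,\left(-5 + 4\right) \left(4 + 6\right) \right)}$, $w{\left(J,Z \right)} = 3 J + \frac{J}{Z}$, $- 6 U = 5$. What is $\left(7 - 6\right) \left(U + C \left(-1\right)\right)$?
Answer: $\frac{323}{30} \approx 10.767$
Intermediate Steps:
$U = - \frac{5}{6}$ ($U = \left(- \frac{1}{6}\right) 5 = - \frac{5}{6} \approx -0.83333$)
$C = - \frac{58}{5}$ ($C = - 2 \left(3 \cdot 2 + \frac{2}{\left(-5 + 4\right) \left(4 + 6\right)}\right) = - 2 \left(6 + \frac{2}{\left(-1\right) 10}\right) = - 2 \left(6 + \frac{2}{-10}\right) = - 2 \left(6 + 2 \left(- \frac{1}{10}\right)\right) = - 2 \left(6 - \frac{1}{5}\right) = \left(-2\right) \frac{29}{5} = - \frac{58}{5} \approx -11.6$)
$\left(7 - 6\right) \left(U + C \left(-1\right)\right) = \left(7 - 6\right) \left(- \frac{5}{6} - - \frac{58}{5}\right) = 1 \left(- \frac{5}{6} + \frac{58}{5}\right) = 1 \cdot \frac{323}{30} = \frac{323}{30}$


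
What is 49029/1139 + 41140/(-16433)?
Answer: 758835097/18717187 ≈ 40.542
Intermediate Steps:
49029/1139 + 41140/(-16433) = 49029*(1/1139) + 41140*(-1/16433) = 49029/1139 - 41140/16433 = 758835097/18717187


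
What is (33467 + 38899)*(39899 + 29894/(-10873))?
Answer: 31391787023478/10873 ≈ 2.8871e+9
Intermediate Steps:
(33467 + 38899)*(39899 + 29894/(-10873)) = 72366*(39899 + 29894*(-1/10873)) = 72366*(39899 - 29894/10873) = 72366*(433791933/10873) = 31391787023478/10873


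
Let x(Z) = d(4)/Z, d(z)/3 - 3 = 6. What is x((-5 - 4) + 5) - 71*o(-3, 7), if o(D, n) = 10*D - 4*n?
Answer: 16445/4 ≈ 4111.3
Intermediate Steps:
d(z) = 27 (d(z) = 9 + 3*6 = 9 + 18 = 27)
x(Z) = 27/Z
o(D, n) = -4*n + 10*D
x((-5 - 4) + 5) - 71*o(-3, 7) = 27/((-5 - 4) + 5) - 71*(-4*7 + 10*(-3)) = 27/(-9 + 5) - 71*(-28 - 30) = 27/(-4) - 71*(-58) = 27*(-¼) + 4118 = -27/4 + 4118 = 16445/4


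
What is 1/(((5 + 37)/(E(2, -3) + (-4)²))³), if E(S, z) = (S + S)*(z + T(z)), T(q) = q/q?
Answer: 64/9261 ≈ 0.0069107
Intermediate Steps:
T(q) = 1
E(S, z) = 2*S*(1 + z) (E(S, z) = (S + S)*(z + 1) = (2*S)*(1 + z) = 2*S*(1 + z))
1/(((5 + 37)/(E(2, -3) + (-4)²))³) = 1/(((5 + 37)/(2*2*(1 - 3) + (-4)²))³) = 1/((42/(2*2*(-2) + 16))³) = 1/((42/(-8 + 16))³) = 1/((42/8)³) = 1/((42*(⅛))³) = 1/((21/4)³) = 1/(9261/64) = 64/9261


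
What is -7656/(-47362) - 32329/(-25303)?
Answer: 862442933/599200343 ≈ 1.4393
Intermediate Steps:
-7656/(-47362) - 32329/(-25303) = -7656*(-1/47362) - 32329*(-1/25303) = 3828/23681 + 32329/25303 = 862442933/599200343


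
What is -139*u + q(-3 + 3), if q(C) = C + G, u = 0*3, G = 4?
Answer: 4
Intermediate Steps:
u = 0
q(C) = 4 + C (q(C) = C + 4 = 4 + C)
-139*u + q(-3 + 3) = -139*0 + (4 + (-3 + 3)) = 0 + (4 + 0) = 0 + 4 = 4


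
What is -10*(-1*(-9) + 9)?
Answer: -180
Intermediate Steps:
-10*(-1*(-9) + 9) = -10*(9 + 9) = -10*18 = -180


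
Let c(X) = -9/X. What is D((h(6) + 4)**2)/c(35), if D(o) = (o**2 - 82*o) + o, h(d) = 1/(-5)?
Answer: 4204928/1125 ≈ 3737.7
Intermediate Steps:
h(d) = -1/5
D(o) = o**2 - 81*o
D((h(6) + 4)**2)/c(35) = ((-1/5 + 4)**2*(-81 + (-1/5 + 4)**2))/((-9/35)) = ((19/5)**2*(-81 + (19/5)**2))/((-9*1/35)) = (361*(-81 + 361/25)/25)/(-9/35) = ((361/25)*(-1664/25))*(-35/9) = -600704/625*(-35/9) = 4204928/1125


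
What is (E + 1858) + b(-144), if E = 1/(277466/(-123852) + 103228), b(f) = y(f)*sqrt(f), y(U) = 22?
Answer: 11877001959836/6392358395 + 264*I ≈ 1858.0 + 264.0*I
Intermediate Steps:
b(f) = 22*sqrt(f)
E = 61926/6392358395 (E = 1/(277466*(-1/123852) + 103228) = 1/(-138733/61926 + 103228) = 1/(6392358395/61926) = 61926/6392358395 ≈ 9.6875e-6)
(E + 1858) + b(-144) = (61926/6392358395 + 1858) + 22*sqrt(-144) = 11877001959836/6392358395 + 22*(12*I) = 11877001959836/6392358395 + 264*I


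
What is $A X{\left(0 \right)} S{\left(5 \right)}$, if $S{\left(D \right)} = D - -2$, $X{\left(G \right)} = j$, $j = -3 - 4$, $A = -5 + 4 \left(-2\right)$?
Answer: $637$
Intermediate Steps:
$A = -13$ ($A = -5 - 8 = -13$)
$j = -7$ ($j = -3 - 4 = -7$)
$X{\left(G \right)} = -7$
$S{\left(D \right)} = 2 + D$ ($S{\left(D \right)} = D + 2 = 2 + D$)
$A X{\left(0 \right)} S{\left(5 \right)} = \left(-13\right) \left(-7\right) \left(2 + 5\right) = 91 \cdot 7 = 637$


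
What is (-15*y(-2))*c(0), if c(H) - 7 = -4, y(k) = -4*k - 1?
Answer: -315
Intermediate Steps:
y(k) = -1 - 4*k
c(H) = 3 (c(H) = 7 - 4 = 3)
(-15*y(-2))*c(0) = -15*(-1 - 4*(-2))*3 = -15*(-1 + 8)*3 = -15*7*3 = -105*3 = -315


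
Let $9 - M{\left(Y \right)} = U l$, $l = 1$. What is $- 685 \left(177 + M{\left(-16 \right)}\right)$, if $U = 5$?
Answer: $-123985$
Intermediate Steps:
$M{\left(Y \right)} = 4$ ($M{\left(Y \right)} = 9 - 5 \cdot 1 = 9 - 5 = 4$)
$- 685 \left(177 + M{\left(-16 \right)}\right) = - 685 \left(177 + 4\right) = \left(-685\right) 181 = -123985$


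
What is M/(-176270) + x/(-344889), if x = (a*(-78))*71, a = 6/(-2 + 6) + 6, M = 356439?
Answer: -12845612869/6754842670 ≈ -1.9017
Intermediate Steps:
a = 15/2 (a = 6/4 + 6 = (¼)*6 + 6 = 3/2 + 6 = 15/2 ≈ 7.5000)
x = -41535 (x = ((15/2)*(-78))*71 = -585*71 = -41535)
M/(-176270) + x/(-344889) = 356439/(-176270) - 41535/(-344889) = 356439*(-1/176270) - 41535*(-1/344889) = -356439/176270 + 4615/38321 = -12845612869/6754842670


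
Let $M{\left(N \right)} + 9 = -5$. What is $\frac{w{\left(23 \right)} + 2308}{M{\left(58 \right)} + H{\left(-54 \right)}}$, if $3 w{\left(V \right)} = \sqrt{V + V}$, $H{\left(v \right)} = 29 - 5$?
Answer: $\frac{1154}{5} + \frac{\sqrt{46}}{30} \approx 231.03$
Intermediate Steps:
$H{\left(v \right)} = 24$
$M{\left(N \right)} = -14$ ($M{\left(N \right)} = -9 - 5 = -14$)
$w{\left(V \right)} = \frac{\sqrt{2} \sqrt{V}}{3}$ ($w{\left(V \right)} = \frac{\sqrt{V + V}}{3} = \frac{\sqrt{2 V}}{3} = \frac{\sqrt{2} \sqrt{V}}{3}$)
$\frac{w{\left(23 \right)} + 2308}{M{\left(58 \right)} + H{\left(-54 \right)}} = \frac{\frac{\sqrt{2} \sqrt{23}}{3} + 2308}{-14 + 24} = \frac{\frac{\sqrt{46}}{3} + 2308}{10} = \left(2308 + \frac{\sqrt{46}}{3}\right) \frac{1}{10} = \frac{1154}{5} + \frac{\sqrt{46}}{30}$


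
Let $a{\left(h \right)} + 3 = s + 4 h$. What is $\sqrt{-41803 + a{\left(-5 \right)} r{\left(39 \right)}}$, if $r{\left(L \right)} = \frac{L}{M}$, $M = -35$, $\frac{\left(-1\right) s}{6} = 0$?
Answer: $\frac{8 i \sqrt{799645}}{35} \approx 204.4 i$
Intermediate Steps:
$s = 0$ ($s = \left(-6\right) 0 = 0$)
$a{\left(h \right)} = -3 + 4 h$ ($a{\left(h \right)} = -3 + \left(0 + 4 h\right) = -3 + 4 h$)
$r{\left(L \right)} = - \frac{L}{35}$ ($r{\left(L \right)} = \frac{L}{-35} = L \left(- \frac{1}{35}\right) = - \frac{L}{35}$)
$\sqrt{-41803 + a{\left(-5 \right)} r{\left(39 \right)}} = \sqrt{-41803 + \left(-3 + 4 \left(-5\right)\right) \left(\left(- \frac{1}{35}\right) 39\right)} = \sqrt{-41803 + \left(-3 - 20\right) \left(- \frac{39}{35}\right)} = \sqrt{-41803 - - \frac{897}{35}} = \sqrt{-41803 + \frac{897}{35}} = \sqrt{- \frac{1462208}{35}} = \frac{8 i \sqrt{799645}}{35}$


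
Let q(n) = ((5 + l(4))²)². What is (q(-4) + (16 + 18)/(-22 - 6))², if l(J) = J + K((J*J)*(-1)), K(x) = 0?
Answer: 8434034569/196 ≈ 4.3031e+7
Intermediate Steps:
l(J) = J (l(J) = J + 0 = J)
q(n) = 6561 (q(n) = ((5 + 4)²)² = (9²)² = 81² = 6561)
(q(-4) + (16 + 18)/(-22 - 6))² = (6561 + (16 + 18)/(-22 - 6))² = (6561 + 34/(-28))² = (6561 + 34*(-1/28))² = (6561 - 17/14)² = (91837/14)² = 8434034569/196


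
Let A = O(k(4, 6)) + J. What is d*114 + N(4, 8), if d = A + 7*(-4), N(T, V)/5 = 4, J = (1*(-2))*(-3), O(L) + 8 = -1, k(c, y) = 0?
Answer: -3514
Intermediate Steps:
O(L) = -9 (O(L) = -8 - 1 = -9)
J = 6 (J = -2*(-3) = 6)
N(T, V) = 20 (N(T, V) = 5*4 = 20)
A = -3 (A = -9 + 6 = -3)
d = -31 (d = -3 + 7*(-4) = -3 - 28 = -31)
d*114 + N(4, 8) = -31*114 + 20 = -3534 + 20 = -3514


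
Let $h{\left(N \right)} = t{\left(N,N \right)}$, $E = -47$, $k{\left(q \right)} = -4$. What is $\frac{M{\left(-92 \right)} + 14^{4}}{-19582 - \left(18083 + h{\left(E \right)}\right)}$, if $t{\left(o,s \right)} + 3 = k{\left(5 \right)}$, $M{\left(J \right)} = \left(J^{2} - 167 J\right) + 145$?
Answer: $- \frac{62389}{37658} \approx -1.6567$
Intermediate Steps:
$M{\left(J \right)} = 145 + J^{2} - 167 J$
$t{\left(o,s \right)} = -7$ ($t{\left(o,s \right)} = -3 - 4 = -7$)
$h{\left(N \right)} = -7$
$\frac{M{\left(-92 \right)} + 14^{4}}{-19582 - \left(18083 + h{\left(E \right)}\right)} = \frac{\left(145 + \left(-92\right)^{2} - -15364\right) + 14^{4}}{-19582 - 18076} = \frac{\left(145 + 8464 + 15364\right) + 38416}{-19582 + \left(-18083 + 7\right)} = \frac{23973 + 38416}{-19582 - 18076} = \frac{62389}{-37658} = 62389 \left(- \frac{1}{37658}\right) = - \frac{62389}{37658}$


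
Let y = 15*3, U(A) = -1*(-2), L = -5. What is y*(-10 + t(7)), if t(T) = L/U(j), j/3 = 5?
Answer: -1125/2 ≈ -562.50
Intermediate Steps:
j = 15 (j = 3*5 = 15)
U(A) = 2
y = 45
t(T) = -5/2
y*(-10 + t(7)) = 45*(-10 - 5/2) = 45*(-25/2) = -1125/2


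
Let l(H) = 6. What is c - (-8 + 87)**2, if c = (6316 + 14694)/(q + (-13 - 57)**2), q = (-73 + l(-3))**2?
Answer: -58575739/9389 ≈ -6238.8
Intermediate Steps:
q = 4489 (q = (-73 + 6)**2 = (-67)**2 = 4489)
c = 21010/9389 (c = (6316 + 14694)/(4489 + (-13 - 57)**2) = 21010/(4489 + (-70)**2) = 21010/(4489 + 4900) = 21010/9389 ≈ 2.2377)
c - (-8 + 87)**2 = 21010/9389 - (-8 + 87)**2 = 21010/9389 - 1*79**2 = 21010/9389 - 1*6241 = 21010/9389 - 6241 = -58575739/9389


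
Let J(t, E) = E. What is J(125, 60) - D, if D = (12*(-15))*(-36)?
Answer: -6420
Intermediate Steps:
D = 6480 (D = -180*(-36) = 6480)
J(125, 60) - D = 60 - 1*6480 = 60 - 6480 = -6420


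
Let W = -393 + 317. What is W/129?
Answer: -76/129 ≈ -0.58915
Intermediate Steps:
W = -76
W/129 = -76/129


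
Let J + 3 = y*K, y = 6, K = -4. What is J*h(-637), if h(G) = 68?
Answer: -1836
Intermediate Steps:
J = -27 (J = -3 + 6*(-4) = -3 - 24 = -27)
J*h(-637) = -27*68 = -1836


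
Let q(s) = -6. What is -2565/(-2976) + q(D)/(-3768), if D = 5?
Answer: 134483/155744 ≈ 0.86349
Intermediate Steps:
-2565/(-2976) + q(D)/(-3768) = -2565/(-2976) - 6/(-3768) = -2565*(-1/2976) - 6*(-1/3768) = 855/992 + 1/628 = 134483/155744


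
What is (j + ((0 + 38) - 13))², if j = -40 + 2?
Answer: 169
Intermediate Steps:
j = -38
(j + ((0 + 38) - 13))² = (-38 + ((0 + 38) - 13))² = (-38 + (38 - 13))² = (-38 + 25)² = (-13)² = 169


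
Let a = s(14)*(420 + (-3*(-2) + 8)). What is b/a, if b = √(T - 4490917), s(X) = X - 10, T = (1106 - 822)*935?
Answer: I*√4225377/1736 ≈ 1.1841*I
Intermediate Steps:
T = 265540 (T = 284*935 = 265540)
s(X) = -10 + X
a = 1736 (a = (-10 + 14)*(420 + (-3*(-2) + 8)) = 4*(420 + (6 + 8)) = 4*(420 + 14) = 4*434 = 1736)
b = I*√4225377 (b = √(265540 - 4490917) = √(-4225377) = I*√4225377 ≈ 2055.6*I)
b/a = (I*√4225377)/1736 = (I*√4225377)*(1/1736) = I*√4225377/1736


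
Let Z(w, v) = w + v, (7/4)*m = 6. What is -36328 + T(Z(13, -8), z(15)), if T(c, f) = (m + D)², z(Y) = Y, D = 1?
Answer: -1779111/49 ≈ -36308.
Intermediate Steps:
m = 24/7 (m = (4/7)*6 = 24/7 ≈ 3.4286)
Z(w, v) = v + w
T(c, f) = 961/49 (T(c, f) = (24/7 + 1)² = (31/7)² = 961/49)
-36328 + T(Z(13, -8), z(15)) = -36328 + 961/49 = -1779111/49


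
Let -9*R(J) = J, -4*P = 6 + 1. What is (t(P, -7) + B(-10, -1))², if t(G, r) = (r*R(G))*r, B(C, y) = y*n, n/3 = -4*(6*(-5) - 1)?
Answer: 170276401/1296 ≈ 1.3139e+5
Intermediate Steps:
P = -7/4 (P = -(6 + 1)/4 = -¼*7 = -7/4 ≈ -1.7500)
R(J) = -J/9
n = 372 (n = 3*(-4*(6*(-5) - 1)) = 3*(-4*(-30 - 1)) = 3*(-4*(-31)) = 3*124 = 372)
B(C, y) = 372*y (B(C, y) = y*372 = 372*y)
t(G, r) = -G*r²/9 (t(G, r) = (r*(-G/9))*r = (-G*r/9)*r = -G*r²/9)
(t(P, -7) + B(-10, -1))² = (-⅑*(-7/4)*(-7)² + 372*(-1))² = (-⅑*(-7/4)*49 - 372)² = (343/36 - 372)² = (-13049/36)² = 170276401/1296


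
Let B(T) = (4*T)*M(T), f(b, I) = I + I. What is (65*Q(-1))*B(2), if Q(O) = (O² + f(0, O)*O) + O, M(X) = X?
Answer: 2080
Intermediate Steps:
f(b, I) = 2*I
Q(O) = O + 3*O² (Q(O) = (O² + (2*O)*O) + O = (O² + 2*O²) + O = 3*O² + O = O + 3*O²)
B(T) = 4*T² (B(T) = (4*T)*T = 4*T²)
(65*Q(-1))*B(2) = (65*(-(1 + 3*(-1))))*(4*2²) = (65*(-(1 - 3)))*(4*4) = (65*(-1*(-2)))*16 = (65*2)*16 = 130*16 = 2080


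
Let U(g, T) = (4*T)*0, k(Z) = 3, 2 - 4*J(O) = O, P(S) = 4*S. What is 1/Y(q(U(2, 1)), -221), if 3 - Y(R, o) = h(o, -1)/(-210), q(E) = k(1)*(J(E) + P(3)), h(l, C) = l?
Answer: 210/409 ≈ 0.51345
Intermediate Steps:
J(O) = ½ - O/4
U(g, T) = 0
q(E) = 75/2 - 3*E/4 (q(E) = 3*((½ - E/4) + 4*3) = 3*((½ - E/4) + 12) = 3*(25/2 - E/4) = 75/2 - 3*E/4)
Y(R, o) = 3 + o/210 (Y(R, o) = 3 - o/(-210) = 3 - o*(-1)/210 = 3 - (-1)*o/210 = 3 + o/210)
1/Y(q(U(2, 1)), -221) = 1/(3 + (1/210)*(-221)) = 1/(3 - 221/210) = 1/(409/210) = 210/409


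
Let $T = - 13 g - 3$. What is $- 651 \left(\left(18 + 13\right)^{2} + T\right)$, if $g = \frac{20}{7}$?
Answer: $-599478$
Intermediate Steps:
$g = \frac{20}{7}$ ($g = 20 \cdot \frac{1}{7} = \frac{20}{7} \approx 2.8571$)
$T = - \frac{281}{7}$ ($T = \left(-13\right) \frac{20}{7} - 3 = - \frac{260}{7} - 3 = - \frac{281}{7} \approx -40.143$)
$- 651 \left(\left(18 + 13\right)^{2} + T\right) = - 651 \left(\left(18 + 13\right)^{2} - \frac{281}{7}\right) = - 651 \left(31^{2} - \frac{281}{7}\right) = - 651 \left(961 - \frac{281}{7}\right) = \left(-651\right) \frac{6446}{7} = -599478$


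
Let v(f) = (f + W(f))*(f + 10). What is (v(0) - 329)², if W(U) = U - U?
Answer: 108241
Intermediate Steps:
W(U) = 0
v(f) = f*(10 + f) (v(f) = (f + 0)*(f + 10) = f*(10 + f))
(v(0) - 329)² = (0*(10 + 0) - 329)² = (0*10 - 329)² = (0 - 329)² = (-329)² = 108241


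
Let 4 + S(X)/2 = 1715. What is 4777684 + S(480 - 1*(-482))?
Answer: 4781106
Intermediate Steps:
S(X) = 3422 (S(X) = -8 + 2*1715 = -8 + 3430 = 3422)
4777684 + S(480 - 1*(-482)) = 4777684 + 3422 = 4781106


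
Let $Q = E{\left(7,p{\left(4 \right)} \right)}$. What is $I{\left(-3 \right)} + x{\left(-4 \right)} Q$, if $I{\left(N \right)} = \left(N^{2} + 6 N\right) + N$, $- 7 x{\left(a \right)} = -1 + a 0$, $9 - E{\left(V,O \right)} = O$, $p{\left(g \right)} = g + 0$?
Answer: $- \frac{79}{7} \approx -11.286$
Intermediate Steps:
$p{\left(g \right)} = g$
$E{\left(V,O \right)} = 9 - O$
$x{\left(a \right)} = \frac{1}{7}$ ($x{\left(a \right)} = - \frac{-1 + a 0}{7} = - \frac{-1 + 0}{7} = \left(- \frac{1}{7}\right) \left(-1\right) = \frac{1}{7}$)
$I{\left(N \right)} = N^{2} + 7 N$
$Q = 5$ ($Q = 9 - 4 = 5$)
$I{\left(-3 \right)} + x{\left(-4 \right)} Q = - 3 \left(7 - 3\right) + \frac{1}{7} \cdot 5 = \left(-3\right) 4 + \frac{5}{7} = -12 + \frac{5}{7} = - \frac{79}{7}$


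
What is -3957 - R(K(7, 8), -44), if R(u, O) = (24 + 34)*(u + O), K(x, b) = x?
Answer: -1811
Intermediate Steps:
R(u, O) = 58*O + 58*u (R(u, O) = 58*(O + u) = 58*O + 58*u)
-3957 - R(K(7, 8), -44) = -3957 - (58*(-44) + 58*7) = -3957 - (-2552 + 406) = -3957 - 1*(-2146) = -3957 + 2146 = -1811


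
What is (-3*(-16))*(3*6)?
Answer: 864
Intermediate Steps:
(-3*(-16))*(3*6) = 48*18 = 864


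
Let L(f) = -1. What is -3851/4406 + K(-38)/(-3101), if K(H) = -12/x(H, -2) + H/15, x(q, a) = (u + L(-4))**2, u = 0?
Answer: -178168757/204945090 ≈ -0.86935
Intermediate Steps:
x(q, a) = 1 (x(q, a) = (0 - 1)**2 = (-1)**2 = 1)
K(H) = -12 + H/15 (K(H) = -12/1 + H/15 = -12*1 + H*(1/15) = -12 + H/15)
-3851/4406 + K(-38)/(-3101) = -3851/4406 + (-12 + (1/15)*(-38))/(-3101) = -3851*1/4406 + (-12 - 38/15)*(-1/3101) = -3851/4406 - 218/15*(-1/3101) = -3851/4406 + 218/46515 = -178168757/204945090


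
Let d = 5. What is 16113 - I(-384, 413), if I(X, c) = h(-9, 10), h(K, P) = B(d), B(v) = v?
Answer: 16108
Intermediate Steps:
h(K, P) = 5
I(X, c) = 5
16113 - I(-384, 413) = 16113 - 1*5 = 16113 - 5 = 16108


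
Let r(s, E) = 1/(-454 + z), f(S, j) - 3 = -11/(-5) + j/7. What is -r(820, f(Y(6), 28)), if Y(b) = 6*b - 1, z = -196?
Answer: 1/650 ≈ 0.0015385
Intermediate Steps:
Y(b) = -1 + 6*b
f(S, j) = 26/5 + j/7 (f(S, j) = 3 + (-11/(-5) + j/7) = 3 + (-11*(-⅕) + j*(⅐)) = 3 + (11/5 + j/7) = 26/5 + j/7)
r(s, E) = -1/650 (r(s, E) = 1/(-454 - 196) = 1/(-650) = -1/650)
-r(820, f(Y(6), 28)) = -1*(-1/650) = 1/650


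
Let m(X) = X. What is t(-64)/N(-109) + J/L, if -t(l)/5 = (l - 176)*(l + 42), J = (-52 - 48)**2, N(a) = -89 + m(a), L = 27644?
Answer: 2771900/20733 ≈ 133.70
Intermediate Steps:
N(a) = -89 + a
J = 10000 (J = (-100)**2 = 10000)
t(l) = -5*(-176 + l)*(42 + l) (t(l) = -5*(l - 176)*(l + 42) = -5*(-176 + l)*(42 + l))
t(-64)/N(-109) + J/L = (36960 - 5*(-64)**2 + 670*(-64))/(-89 - 109) + 10000/27644 = (36960 - 5*4096 - 42880)/(-198) + 10000*(1/27644) = (36960 - 20480 - 42880)*(-1/198) + 2500/6911 = -26400*(-1/198) + 2500/6911 = 400/3 + 2500/6911 = 2771900/20733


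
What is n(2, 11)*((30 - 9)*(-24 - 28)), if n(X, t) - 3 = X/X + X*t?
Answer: -28392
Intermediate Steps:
n(X, t) = 4 + X*t (n(X, t) = 3 + (X/X + X*t) = 3 + (1 + X*t) = 4 + X*t)
n(2, 11)*((30 - 9)*(-24 - 28)) = (4 + 2*11)*((30 - 9)*(-24 - 28)) = (4 + 22)*(21*(-52)) = 26*(-1092) = -28392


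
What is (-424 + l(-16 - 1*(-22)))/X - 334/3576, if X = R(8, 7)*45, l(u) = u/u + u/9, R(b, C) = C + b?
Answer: -867857/1206900 ≈ -0.71908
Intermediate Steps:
l(u) = 1 + u/9 (l(u) = 1 + u*(1/9) = 1 + u/9)
X = 675 (X = (7 + 8)*45 = 15*45 = 675)
(-424 + l(-16 - 1*(-22)))/X - 334/3576 = (-424 + (1 + (-16 - 1*(-22))/9))/675 - 334/3576 = (-424 + (1 + (-16 + 22)/9))*(1/675) - 334*1/3576 = (-424 + (1 + (1/9)*6))*(1/675) - 167/1788 = (-424 + (1 + 2/3))*(1/675) - 167/1788 = (-424 + 5/3)*(1/675) - 167/1788 = -1267/3*1/675 - 167/1788 = -1267/2025 - 167/1788 = -867857/1206900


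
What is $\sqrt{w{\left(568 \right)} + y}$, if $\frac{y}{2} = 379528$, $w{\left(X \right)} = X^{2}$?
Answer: $4 \sqrt{67605} \approx 1040.0$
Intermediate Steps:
$y = 759056$ ($y = 2 \cdot 379528 = 759056$)
$\sqrt{w{\left(568 \right)} + y} = \sqrt{568^{2} + 759056} = \sqrt{322624 + 759056} = \sqrt{1081680} = 4 \sqrt{67605}$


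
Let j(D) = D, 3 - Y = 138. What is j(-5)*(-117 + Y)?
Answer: 1260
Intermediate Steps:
Y = -135 (Y = 3 - 1*138 = 3 - 138 = -135)
j(-5)*(-117 + Y) = -5*(-117 - 135) = -5*(-252) = 1260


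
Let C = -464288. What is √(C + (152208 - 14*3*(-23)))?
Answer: I*√311114 ≈ 557.78*I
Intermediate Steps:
√(C + (152208 - 14*3*(-23))) = √(-464288 + (152208 - 14*3*(-23))) = √(-464288 + (152208 - 42*(-23))) = √(-464288 + (152208 - 1*(-966))) = √(-464288 + (152208 + 966)) = √(-464288 + 153174) = √(-311114) = I*√311114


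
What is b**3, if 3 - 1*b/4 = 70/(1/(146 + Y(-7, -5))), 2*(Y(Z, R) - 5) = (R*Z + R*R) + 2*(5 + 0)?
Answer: -141160337658432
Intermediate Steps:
Y(Z, R) = 10 + R**2/2 + R*Z/2 (Y(Z, R) = 5 + ((R*Z + R*R) + 2*(5 + 0))/2 = 5 + ((R*Z + R**2) + 2*5)/2 = 5 + ((R**2 + R*Z) + 10)/2 = 5 + (10 + R**2 + R*Z)/2 = 5 + (5 + R**2/2 + R*Z/2) = 10 + R**2/2 + R*Z/2)
b = -52068 (b = 12 - 280/(1/(146 + (10 + (1/2)*(-5)**2 + (1/2)*(-5)*(-7)))) = 12 - 280/(1/(146 + (10 + (1/2)*25 + 35/2))) = 12 - 280/(1/(146 + (10 + 25/2 + 35/2))) = 12 - 280/(1/(146 + 40)) = 12 - 280/(1/186) = 12 - 280/1/186 = 12 - 280*186 = 12 - 4*13020 = 12 - 52080 = -52068)
b**3 = (-52068)**3 = -141160337658432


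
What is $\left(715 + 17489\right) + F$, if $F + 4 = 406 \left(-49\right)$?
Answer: $-1694$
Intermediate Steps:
$F = -19898$ ($F = -4 + 406 \left(-49\right) = -4 - 19894 = -19898$)
$\left(715 + 17489\right) + F = \left(715 + 17489\right) - 19898 = 18204 - 19898 = -1694$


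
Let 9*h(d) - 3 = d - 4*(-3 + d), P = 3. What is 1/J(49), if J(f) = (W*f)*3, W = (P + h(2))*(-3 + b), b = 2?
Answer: -1/588 ≈ -0.0017007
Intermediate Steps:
h(d) = 5/3 - d/3 (h(d) = ⅓ + (d - 4*(-3 + d))/9 = ⅓ + (d + (12 - 4*d))/9 = ⅓ + (12 - 3*d)/9 = ⅓ + (4/3 - d/3) = 5/3 - d/3)
W = -4 (W = (3 + (5/3 - ⅓*2))*(-3 + 2) = (3 + (5/3 - ⅔))*(-1) = (3 + 1)*(-1) = 4*(-1) = -4)
J(f) = -12*f (J(f) = -4*f*3 = -12*f)
1/J(49) = 1/(-12*49) = 1/(-588) = -1/588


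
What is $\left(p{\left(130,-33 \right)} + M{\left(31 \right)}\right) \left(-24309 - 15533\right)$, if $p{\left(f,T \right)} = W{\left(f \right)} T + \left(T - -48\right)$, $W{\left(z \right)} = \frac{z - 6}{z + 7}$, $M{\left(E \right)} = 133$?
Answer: $- \frac{644802928}{137} \approx -4.7066 \cdot 10^{6}$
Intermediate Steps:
$W{\left(z \right)} = \frac{-6 + z}{7 + z}$
$p{\left(f,T \right)} = 48 + T + \frac{T \left(-6 + f\right)}{7 + f}$ ($p{\left(f,T \right)} = \frac{-6 + f}{7 + f} T + \left(T - -48\right) = \frac{T \left(-6 + f\right)}{7 + f} + \left(T + 48\right) = \frac{T \left(-6 + f\right)}{7 + f} + \left(48 + T\right) = 48 + T + \frac{T \left(-6 + f\right)}{7 + f}$)
$\left(p{\left(130,-33 \right)} + M{\left(31 \right)}\right) \left(-24309 - 15533\right) = \left(\frac{- 33 \left(-6 + 130\right) + \left(7 + 130\right) \left(48 - 33\right)}{7 + 130} + 133\right) \left(-24309 - 15533\right) = \left(\frac{\left(-33\right) 124 + 137 \cdot 15}{137} + 133\right) \left(-39842\right) = \left(\frac{-4092 + 2055}{137} + 133\right) \left(-39842\right) = \left(\frac{1}{137} \left(-2037\right) + 133\right) \left(-39842\right) = \left(- \frac{2037}{137} + 133\right) \left(-39842\right) = \frac{16184}{137} \left(-39842\right) = - \frac{644802928}{137}$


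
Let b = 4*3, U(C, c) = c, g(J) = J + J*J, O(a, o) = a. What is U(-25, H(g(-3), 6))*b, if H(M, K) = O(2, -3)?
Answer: 24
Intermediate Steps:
g(J) = J + J²
H(M, K) = 2
b = 12
U(-25, H(g(-3), 6))*b = 2*12 = 24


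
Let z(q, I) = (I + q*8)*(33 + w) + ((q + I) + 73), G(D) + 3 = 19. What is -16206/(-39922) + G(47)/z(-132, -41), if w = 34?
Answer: 596053321/1469109639 ≈ 0.40572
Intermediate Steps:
G(D) = 16 (G(D) = -3 + 19 = 16)
z(q, I) = 73 + 68*I + 537*q (z(q, I) = (I + q*8)*(33 + 34) + ((q + I) + 73) = (I + 8*q)*67 + ((I + q) + 73) = (67*I + 536*q) + (73 + I + q) = 73 + 68*I + 537*q)
-16206/(-39922) + G(47)/z(-132, -41) = -16206/(-39922) + 16/(73 + 68*(-41) + 537*(-132)) = -16206*(-1/39922) + 16/(73 - 2788 - 70884) = 8103/19961 + 16/(-73599) = 8103/19961 + 16*(-1/73599) = 8103/19961 - 16/73599 = 596053321/1469109639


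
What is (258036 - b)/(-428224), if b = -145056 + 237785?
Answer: -165307/428224 ≈ -0.38603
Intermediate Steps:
b = 92729
(258036 - b)/(-428224) = (258036 - 1*92729)/(-428224) = (258036 - 92729)*(-1/428224) = 165307*(-1/428224) = -165307/428224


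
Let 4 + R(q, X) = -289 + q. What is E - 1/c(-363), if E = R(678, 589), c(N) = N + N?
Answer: 279511/726 ≈ 385.00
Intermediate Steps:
R(q, X) = -293 + q (R(q, X) = -4 + (-289 + q) = -293 + q)
c(N) = 2*N
E = 385 (E = -293 + 678 = 385)
E - 1/c(-363) = 385 - 1/(2*(-363)) = 385 - 1/(-726) = 385 - 1*(-1/726) = 385 + 1/726 = 279511/726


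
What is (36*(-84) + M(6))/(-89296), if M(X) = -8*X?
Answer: 192/5581 ≈ 0.034402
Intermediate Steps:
(36*(-84) + M(6))/(-89296) = (36*(-84) - 8*6)/(-89296) = (-3024 - 48)*(-1/89296) = -3072*(-1/89296) = 192/5581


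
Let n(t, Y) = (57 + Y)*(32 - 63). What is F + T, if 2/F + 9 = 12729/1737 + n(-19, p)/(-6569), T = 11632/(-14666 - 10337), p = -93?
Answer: -135838509449/87572457434 ≈ -1.5512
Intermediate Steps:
n(t, Y) = -1767 - 31*Y (n(t, Y) = (57 + Y)*(-31) = -1767 - 31*Y)
T = -11632/25003 (T = 11632/(-25003) = 11632*(-1/25003) = -11632/25003 ≈ -0.46522)
F = -3803451/3502478 (F = 2/(-9 + (12729/1737 + (-1767 - 31*(-93))/(-6569))) = 2/(-9 + (12729*(1/1737) + (-1767 + 2883)*(-1/6569))) = 2/(-9 + (4243/579 + 1116*(-1/6569))) = 2/(-9 + (4243/579 - 1116/6569)) = 2/(-9 + 27226103/3803451) = 2/(-7004956/3803451) = 2*(-3803451/7004956) = -3803451/3502478 ≈ -1.0859)
F + T = -3803451/3502478 - 11632/25003 = -135838509449/87572457434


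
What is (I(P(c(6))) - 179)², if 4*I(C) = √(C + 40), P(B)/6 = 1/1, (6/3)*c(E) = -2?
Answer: (716 - √46)²/16 ≈ 31437.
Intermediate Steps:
c(E) = -1 (c(E) = (½)*(-2) = -1)
P(B) = 6 (P(B) = 6/1 = 6*1 = 6)
I(C) = √(40 + C)/4 (I(C) = √(C + 40)/4 = √(40 + C)/4)
(I(P(c(6))) - 179)² = (√(40 + 6)/4 - 179)² = (√46/4 - 179)² = (-179 + √46/4)²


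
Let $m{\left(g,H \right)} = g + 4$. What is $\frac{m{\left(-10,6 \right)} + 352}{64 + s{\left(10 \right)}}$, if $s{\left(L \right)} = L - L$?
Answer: $\frac{173}{32} \approx 5.4063$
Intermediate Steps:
$s{\left(L \right)} = 0$
$m{\left(g,H \right)} = 4 + g$
$\frac{m{\left(-10,6 \right)} + 352}{64 + s{\left(10 \right)}} = \frac{\left(4 - 10\right) + 352}{64 + 0} = \frac{-6 + 352}{64} = 346 \cdot \frac{1}{64} = \frac{173}{32}$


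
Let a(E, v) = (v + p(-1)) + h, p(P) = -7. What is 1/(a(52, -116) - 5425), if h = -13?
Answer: -1/5561 ≈ -0.00017982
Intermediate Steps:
a(E, v) = -20 + v (a(E, v) = (v - 7) - 13 = (-7 + v) - 13 = -20 + v)
1/(a(52, -116) - 5425) = 1/((-20 - 116) - 5425) = 1/(-136 - 5425) = 1/(-5561) = -1/5561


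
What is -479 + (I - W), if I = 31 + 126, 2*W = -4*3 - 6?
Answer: -313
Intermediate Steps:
W = -9 (W = (-4*3 - 6)/2 = (-12 - 6)/2 = (½)*(-18) = -9)
I = 157
-479 + (I - W) = -479 + (157 - 1*(-9)) = -479 + (157 + 9) = -479 + 166 = -313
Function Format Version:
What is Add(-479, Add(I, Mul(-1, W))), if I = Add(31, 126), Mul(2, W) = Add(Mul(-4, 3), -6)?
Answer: -313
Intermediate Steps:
W = -9 (W = Mul(Rational(1, 2), Add(Mul(-4, 3), -6)) = Mul(Rational(1, 2), Add(-12, -6)) = Mul(Rational(1, 2), -18) = -9)
I = 157
Add(-479, Add(I, Mul(-1, W))) = Add(-479, Add(157, Mul(-1, -9))) = Add(-479, Add(157, 9)) = Add(-479, 166) = -313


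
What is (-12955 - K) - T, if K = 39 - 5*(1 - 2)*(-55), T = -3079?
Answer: -9640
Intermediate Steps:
K = -236 (K = 39 - 5*(-1)*(-55) = 39 + 5*(-55) = 39 - 275 = -236)
(-12955 - K) - T = (-12955 - 1*(-236)) - 1*(-3079) = (-12955 + 236) + 3079 = -12719 + 3079 = -9640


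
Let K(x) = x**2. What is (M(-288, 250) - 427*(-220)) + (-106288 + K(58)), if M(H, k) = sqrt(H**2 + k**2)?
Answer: -8984 + 2*sqrt(36361) ≈ -8602.6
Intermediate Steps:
(M(-288, 250) - 427*(-220)) + (-106288 + K(58)) = (sqrt((-288)**2 + 250**2) - 427*(-220)) + (-106288 + 58**2) = (sqrt(82944 + 62500) + 93940) + (-106288 + 3364) = (sqrt(145444) + 93940) - 102924 = (2*sqrt(36361) + 93940) - 102924 = (93940 + 2*sqrt(36361)) - 102924 = -8984 + 2*sqrt(36361)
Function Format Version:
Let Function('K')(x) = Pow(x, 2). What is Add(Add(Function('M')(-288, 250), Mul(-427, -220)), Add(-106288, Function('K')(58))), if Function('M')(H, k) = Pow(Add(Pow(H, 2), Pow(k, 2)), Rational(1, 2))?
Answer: Add(-8984, Mul(2, Pow(36361, Rational(1, 2)))) ≈ -8602.6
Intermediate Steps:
Add(Add(Function('M')(-288, 250), Mul(-427, -220)), Add(-106288, Function('K')(58))) = Add(Add(Pow(Add(Pow(-288, 2), Pow(250, 2)), Rational(1, 2)), Mul(-427, -220)), Add(-106288, Pow(58, 2))) = Add(Add(Pow(Add(82944, 62500), Rational(1, 2)), 93940), Add(-106288, 3364)) = Add(Add(Pow(145444, Rational(1, 2)), 93940), -102924) = Add(Add(Mul(2, Pow(36361, Rational(1, 2))), 93940), -102924) = Add(Add(93940, Mul(2, Pow(36361, Rational(1, 2)))), -102924) = Add(-8984, Mul(2, Pow(36361, Rational(1, 2))))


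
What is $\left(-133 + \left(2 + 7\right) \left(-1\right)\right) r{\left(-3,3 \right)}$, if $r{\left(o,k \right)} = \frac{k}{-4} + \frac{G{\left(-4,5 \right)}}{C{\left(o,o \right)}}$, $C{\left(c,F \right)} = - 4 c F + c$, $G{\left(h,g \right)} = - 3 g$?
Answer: $\frac{1349}{26} \approx 51.885$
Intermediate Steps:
$C{\left(c,F \right)} = c - 4 F c$ ($C{\left(c,F \right)} = - 4 F c + c = c - 4 F c$)
$r{\left(o,k \right)} = - \frac{k}{4} - \frac{15}{o \left(1 - 4 o\right)}$ ($r{\left(o,k \right)} = \frac{k}{-4} + \frac{\left(-3\right) 5}{o \left(1 - 4 o\right)} = k \left(- \frac{1}{4}\right) - 15 \frac{1}{o \left(1 - 4 o\right)} = - \frac{k}{4} - \frac{15}{o \left(1 - 4 o\right)}$)
$\left(-133 + \left(2 + 7\right) \left(-1\right)\right) r{\left(-3,3 \right)} = \left(-133 + \left(2 + 7\right) \left(-1\right)\right) \frac{60 - 3 \left(-3\right) \left(-1 + 4 \left(-3\right)\right)}{4 \left(-3\right) \left(-1 + 4 \left(-3\right)\right)} = \left(-133 + 9 \left(-1\right)\right) \frac{1}{4} \left(- \frac{1}{3}\right) \frac{1}{-1 - 12} \left(60 - 3 \left(-3\right) \left(-1 - 12\right)\right) = \left(-133 - 9\right) \frac{1}{4} \left(- \frac{1}{3}\right) \frac{1}{-13} \left(60 - 3 \left(-3\right) \left(-13\right)\right) = - 142 \cdot \frac{1}{4} \left(- \frac{1}{3}\right) \left(- \frac{1}{13}\right) \left(60 - 117\right) = - 142 \cdot \frac{1}{4} \left(- \frac{1}{3}\right) \left(- \frac{1}{13}\right) \left(-57\right) = \left(-142\right) \left(- \frac{19}{52}\right) = \frac{1349}{26}$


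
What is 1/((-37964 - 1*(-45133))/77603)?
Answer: 77603/7169 ≈ 10.825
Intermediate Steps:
1/((-37964 - 1*(-45133))/77603) = 1/((-37964 + 45133)*(1/77603)) = 1/(7169*(1/77603)) = 1/(7169/77603) = 77603/7169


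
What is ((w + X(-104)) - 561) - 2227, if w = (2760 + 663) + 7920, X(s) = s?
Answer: 8451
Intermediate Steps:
w = 11343 (w = 3423 + 7920 = 11343)
((w + X(-104)) - 561) - 2227 = ((11343 - 104) - 561) - 2227 = (11239 - 561) - 2227 = 10678 - 2227 = 8451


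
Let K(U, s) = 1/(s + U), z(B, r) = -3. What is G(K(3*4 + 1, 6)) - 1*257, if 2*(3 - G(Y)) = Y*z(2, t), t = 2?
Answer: -9649/38 ≈ -253.92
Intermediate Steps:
K(U, s) = 1/(U + s)
G(Y) = 3 + 3*Y/2 (G(Y) = 3 - Y*(-3)/2 = 3 - (-3)*Y/2 = 3 + 3*Y/2)
G(K(3*4 + 1, 6)) - 1*257 = (3 + 3/(2*((3*4 + 1) + 6))) - 1*257 = (3 + 3/(2*((12 + 1) + 6))) - 257 = (3 + 3/(2*(13 + 6))) - 257 = (3 + (3/2)/19) - 257 = (3 + (3/2)*(1/19)) - 257 = (3 + 3/38) - 257 = 117/38 - 257 = -9649/38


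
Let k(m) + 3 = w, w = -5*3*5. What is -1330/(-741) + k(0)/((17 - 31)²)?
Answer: 5339/3822 ≈ 1.3969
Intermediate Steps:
w = -75 (w = -15*5 = -75)
k(m) = -78 (k(m) = -3 - 75 = -78)
-1330/(-741) + k(0)/((17 - 31)²) = -1330/(-741) - 78/(17 - 31)² = -1330*(-1/741) - 78/((-14)²) = 70/39 - 78/196 = 70/39 - 78*1/196 = 70/39 - 39/98 = 5339/3822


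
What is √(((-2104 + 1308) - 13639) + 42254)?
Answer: 3*√3091 ≈ 166.79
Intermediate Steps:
√(((-2104 + 1308) - 13639) + 42254) = √((-796 - 13639) + 42254) = √(-14435 + 42254) = √27819 = 3*√3091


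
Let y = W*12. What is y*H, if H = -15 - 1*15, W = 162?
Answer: -58320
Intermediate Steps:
H = -30 (H = -15 - 15 = -30)
y = 1944 (y = 162*12 = 1944)
y*H = 1944*(-30) = -58320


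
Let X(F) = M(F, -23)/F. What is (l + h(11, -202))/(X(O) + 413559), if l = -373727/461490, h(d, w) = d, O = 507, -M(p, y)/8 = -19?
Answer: 794750047/32254238333950 ≈ 2.4640e-5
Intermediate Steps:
M(p, y) = 152 (M(p, y) = -8*(-19) = 152)
l = -373727/461490 (l = -373727*1/461490 = -373727/461490 ≈ -0.80983)
X(F) = 152/F
(l + h(11, -202))/(X(O) + 413559) = (-373727/461490 + 11)/(152/507 + 413559) = 4702663/(461490*(152*(1/507) + 413559)) = 4702663/(461490*(152/507 + 413559)) = 4702663/(461490*(209674565/507)) = (4702663/461490)*(507/209674565) = 794750047/32254238333950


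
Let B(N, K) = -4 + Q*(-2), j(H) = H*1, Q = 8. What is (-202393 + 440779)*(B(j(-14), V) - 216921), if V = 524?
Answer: -51715697226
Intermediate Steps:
j(H) = H
B(N, K) = -20 (B(N, K) = -4 + 8*(-2) = -4 - 16 = -20)
(-202393 + 440779)*(B(j(-14), V) - 216921) = (-202393 + 440779)*(-20 - 216921) = 238386*(-216941) = -51715697226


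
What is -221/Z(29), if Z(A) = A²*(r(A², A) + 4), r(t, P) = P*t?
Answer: -221/20514513 ≈ -1.0773e-5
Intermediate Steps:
Z(A) = A²*(4 + A³) (Z(A) = A²*(A*A² + 4) = A²*(A³ + 4) = A²*(4 + A³))
-221/Z(29) = -221*1/(841*(4 + 29³)) = -221*1/(841*(4 + 24389)) = -221/(841*24393) = -221/20514513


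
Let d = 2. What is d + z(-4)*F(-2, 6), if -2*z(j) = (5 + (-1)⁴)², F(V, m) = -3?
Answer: 56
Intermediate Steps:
z(j) = -18 (z(j) = -(5 + (-1)⁴)²/2 = -(5 + 1)²/2 = -½*6² = -½*36 = -18)
d + z(-4)*F(-2, 6) = 2 - 18*(-3) = 2 + 54 = 56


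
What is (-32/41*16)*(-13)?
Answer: 6656/41 ≈ 162.34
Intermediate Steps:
(-32/41*16)*(-13) = (-32*1/41*16)*(-13) = -32/41*16*(-13) = -512/41*(-13) = 6656/41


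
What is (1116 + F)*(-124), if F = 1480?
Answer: -321904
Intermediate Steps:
(1116 + F)*(-124) = (1116 + 1480)*(-124) = 2596*(-124) = -321904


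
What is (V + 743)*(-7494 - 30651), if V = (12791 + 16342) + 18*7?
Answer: -1144426290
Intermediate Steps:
V = 29259 (V = 29133 + 126 = 29259)
(V + 743)*(-7494 - 30651) = (29259 + 743)*(-7494 - 30651) = 30002*(-38145) = -1144426290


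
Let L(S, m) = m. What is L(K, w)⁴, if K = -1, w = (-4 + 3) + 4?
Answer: 81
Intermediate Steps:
w = 3 (w = -1 + 4 = 3)
L(K, w)⁴ = 3⁴ = 81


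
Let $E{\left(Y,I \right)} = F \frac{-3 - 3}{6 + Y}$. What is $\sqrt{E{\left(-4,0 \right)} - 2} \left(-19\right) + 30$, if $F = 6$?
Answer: $30 - 38 i \sqrt{5} \approx 30.0 - 84.971 i$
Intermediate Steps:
$E{\left(Y,I \right)} = - \frac{36}{6 + Y}$ ($E{\left(Y,I \right)} = 6 \frac{-3 - 3}{6 + Y} = 6 \left(- \frac{6}{6 + Y}\right) = - \frac{36}{6 + Y}$)
$\sqrt{E{\left(-4,0 \right)} - 2} \left(-19\right) + 30 = \sqrt{- \frac{36}{6 - 4} - 2} \left(-19\right) + 30 = \sqrt{- \frac{36}{2} - 2} \left(-19\right) + 30 = \sqrt{\left(-36\right) \frac{1}{2} - 2} \left(-19\right) + 30 = \sqrt{-18 - 2} \left(-19\right) + 30 = \sqrt{-20} \left(-19\right) + 30 = 2 i \sqrt{5} \left(-19\right) + 30 = - 38 i \sqrt{5} + 30 = 30 - 38 i \sqrt{5}$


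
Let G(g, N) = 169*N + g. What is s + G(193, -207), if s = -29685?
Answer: -64475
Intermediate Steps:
G(g, N) = g + 169*N
s + G(193, -207) = -29685 + (193 + 169*(-207)) = -29685 + (193 - 34983) = -29685 - 34790 = -64475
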